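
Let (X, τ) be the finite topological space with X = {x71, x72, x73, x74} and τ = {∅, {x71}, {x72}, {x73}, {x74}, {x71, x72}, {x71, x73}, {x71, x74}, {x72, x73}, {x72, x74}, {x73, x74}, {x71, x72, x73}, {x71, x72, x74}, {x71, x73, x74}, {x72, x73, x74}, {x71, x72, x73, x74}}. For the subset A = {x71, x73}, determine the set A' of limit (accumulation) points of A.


A' = ∅

For each x ∈ X, list the open sets U ∈ τ with x ∈ U, then check whether U ∩ (A ∖ {x}) ≠ ∅ for every such U.
  x = x71: open {x71} ∋ x has {x71} ∩ (A ∖ {x71}) = ∅, so x is NOT a limit point.
  x = x72: open {x72} ∋ x has {x72} ∩ (A ∖ {x72}) = ∅, so x is NOT a limit point.
  x = x73: open {x73} ∋ x has {x73} ∩ (A ∖ {x73}) = ∅, so x is NOT a limit point.
  x = x74: open {x74} ∋ x has {x74} ∩ (A ∖ {x74}) = ∅, so x is NOT a limit point.
Collecting: A' = ∅.


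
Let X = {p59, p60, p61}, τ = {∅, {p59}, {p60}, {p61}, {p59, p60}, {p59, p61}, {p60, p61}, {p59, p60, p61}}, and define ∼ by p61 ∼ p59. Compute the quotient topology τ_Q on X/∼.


X/∼ = {[p59=p61], [p60]}; |τ_Q| = 4.

Equivalence classes: [p59=p61], [p60].
Quotient map π: X → X/∼ sends p59 ↦ [p59=p61], p60 ↦ [p60], p61 ↦ [p59=p61].
For each subset V ⊆ X/∼, compute π^{-1}(V) ⊆ X and check whether π^{-1}(V) ∈ τ. V is open in τ_Q iff π^{-1}(V) ∈ τ.
  V = {}: π^{-1}(V) = ∅ ∈ τ ✓.
  V = {[p59=p61]}: π^{-1}(V) = {p59, p61} ∈ τ ✓.
  V = {[p60]}: π^{-1}(V) = {p60} ∈ τ ✓.
  V = {[p59=p61], [p60]}: π^{-1}(V) = {p59, p60, p61} ∈ τ ✓.
Open sets in the quotient: τ_Q = {{}, {[p59=p61]}, {[p60]}, {[p59=p61], [p60]}} (4 elements).


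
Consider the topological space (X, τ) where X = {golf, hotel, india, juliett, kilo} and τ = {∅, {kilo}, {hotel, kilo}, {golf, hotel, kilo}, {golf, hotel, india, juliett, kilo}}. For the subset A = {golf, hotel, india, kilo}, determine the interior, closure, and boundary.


int(A) = {golf, hotel, kilo}, cl(A) = {golf, hotel, india, juliett, kilo}, ∂A = {india, juliett}.

Closed sets in (X, τ) are complements of opens:
  closed(X, τ) = {∅, {india, juliett}, {golf, india, juliett}, {golf, hotel, india, juliett}, {golf, hotel, india, juliett, kilo}}.
int(A) = ⋃ {U ∈ τ : U ⊆ A}. Opens contained in A: ∅, {kilo}, {hotel, kilo}, {golf, hotel, kilo}.
Taking the union of these: int(A) = {golf, hotel, kilo}.
cl(A) = ⋂ {C closed : A ⊆ C}. Closed sets containing A: {golf, hotel, india, juliett, kilo}.
Intersecting these: cl(A) = {golf, hotel, india, juliett, kilo}.
∂A = cl(A) ∖ int(A) = {golf, hotel, india, juliett, kilo} ∖ {golf, hotel, kilo} = {india, juliett}.


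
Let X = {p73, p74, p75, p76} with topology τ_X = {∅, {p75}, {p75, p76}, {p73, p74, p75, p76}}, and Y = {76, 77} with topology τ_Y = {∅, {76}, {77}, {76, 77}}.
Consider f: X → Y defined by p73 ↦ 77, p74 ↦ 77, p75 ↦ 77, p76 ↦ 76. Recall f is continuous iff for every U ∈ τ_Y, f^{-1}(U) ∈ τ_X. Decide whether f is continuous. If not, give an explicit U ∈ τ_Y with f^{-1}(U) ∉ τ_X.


f is NOT continuous.

Compute f^{-1}(U) for each U ∈ τ_Y:
  U = ∅: f^{-1}(U) = ∅ ∈ τ_X ✓.
  U = {76}: f^{-1}(U) = {p76} ∉ τ_X ✗.
  U = {77}: f^{-1}(U) = {p73, p74, p75} ∉ τ_X ✗.
  U = {76, 77}: f^{-1}(U) = {p73, p74, p75, p76} ∈ τ_X ✓.
Found U = {76} with f^{-1}(U) = {p76} not in τ_X. Therefore f is NOT continuous.


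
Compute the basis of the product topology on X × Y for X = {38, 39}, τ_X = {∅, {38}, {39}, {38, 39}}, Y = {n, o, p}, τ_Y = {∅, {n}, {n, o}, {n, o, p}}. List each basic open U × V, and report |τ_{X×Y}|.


Basis B = {∅ × ∅, {38} × {n}, {39} × {n}, {38} × {n, o}, {38, 39} × {n}, {39} × {n, o}, {38} × {n, o, p}, {39} × {n, o, p}, {38, 39} × {n, o}, {38, 39} × {n, o, p}}; |τ_{X×Y}| = 16.

Enumerate products U × V with U ∈ τ_X, V ∈ τ_Y (deduplicated):
  ∅ × ∅ = {} (∅)
  {38} × {n} = {(38,n)}
  {39} × {n} = {(39,n)}
  {38} × {n, o} = {(38,n), (38,o)}
  {38, 39} × {n} = {(38,n), (39,n)}
  {39} × {n, o} = {(39,n), (39,o)}
  {38} × {n, o, p} = {(38,n), (38,o), (38,p)}
  {39} × {n, o, p} = {(39,n), (39,o), (39,p)}
  {38, 39} × {n, o} = {(38,n), (38,o), (39,n), (39,o)}
  {38, 39} × {n, o, p} = {(38,n), (38,o), (38,p), (39,n), (39,o), (39,p)}
These 10 distinct sets form the basis B.
Close under arbitrary unions to get τ_{X×Y}; counting gives |τ_{X×Y}| = 16.


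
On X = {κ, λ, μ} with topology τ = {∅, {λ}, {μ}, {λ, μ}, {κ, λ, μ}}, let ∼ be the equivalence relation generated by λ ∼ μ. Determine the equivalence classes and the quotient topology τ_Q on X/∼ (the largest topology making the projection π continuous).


X/∼ = {[κ], [λ=μ]}; |τ_Q| = 3.

Equivalence classes: [κ], [λ=μ].
Quotient map π: X → X/∼ sends κ ↦ [κ], λ ↦ [λ=μ], μ ↦ [λ=μ].
For each subset V ⊆ X/∼, compute π^{-1}(V) ⊆ X and check whether π^{-1}(V) ∈ τ. V is open in τ_Q iff π^{-1}(V) ∈ τ.
  V = {}: π^{-1}(V) = ∅ ∈ τ ✓.
  V = {[κ]}: π^{-1}(V) = {κ} ∉ τ ✗.
  V = {[λ=μ]}: π^{-1}(V) = {λ, μ} ∈ τ ✓.
  V = {[κ], [λ=μ]}: π^{-1}(V) = {κ, λ, μ} ∈ τ ✓.
Open sets in the quotient: τ_Q = {{}, {[λ=μ]}, {[κ], [λ=μ]}} (3 elements).


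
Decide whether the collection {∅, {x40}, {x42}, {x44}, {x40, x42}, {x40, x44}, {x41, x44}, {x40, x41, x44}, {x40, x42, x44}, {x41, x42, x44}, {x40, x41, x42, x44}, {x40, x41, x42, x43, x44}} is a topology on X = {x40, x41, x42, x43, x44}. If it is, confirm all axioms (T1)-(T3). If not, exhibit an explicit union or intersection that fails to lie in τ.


τ is NOT a topology on X.

Axiom (T1): ∅ ∈ τ? Yes; X ∈ τ? Yes.
Axiom (T2/T3): check pairwise unions and intersections of members of τ.
Counterexample for (T2): {x42} ∪ {x44} = {x42, x44} ∉ τ. Therefore τ is NOT a topology.


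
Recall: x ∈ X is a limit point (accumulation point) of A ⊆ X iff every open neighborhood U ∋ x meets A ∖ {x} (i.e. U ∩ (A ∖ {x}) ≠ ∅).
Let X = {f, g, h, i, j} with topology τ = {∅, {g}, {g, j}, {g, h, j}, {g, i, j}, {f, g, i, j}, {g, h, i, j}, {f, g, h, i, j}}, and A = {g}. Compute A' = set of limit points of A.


A' = {f, h, i, j}

For each x ∈ X, list the open sets U ∈ τ with x ∈ U, then check whether U ∩ (A ∖ {x}) ≠ ∅ for every such U.
  x = f: opens ∋ x are {f, g, i, j}, {f, g, h, i, j}; each meets A ∖ {f}, so x IS a limit point.
  x = g: open {g} ∋ x has {g} ∩ (A ∖ {g}) = ∅, so x is NOT a limit point.
  x = h: opens ∋ x are {g, h, j}, {g, h, i, j}, {f, g, h, i, j}; each meets A ∖ {h}, so x IS a limit point.
  x = i: opens ∋ x are {g, i, j}, {f, g, i, j}, {g, h, i, j}, {f, g, h, i, j}; each meets A ∖ {i}, so x IS a limit point.
  x = j: opens ∋ x are {g, j}, {g, h, j}, {g, i, j}, {f, g, i, j}, {g, h, i, j}, {f, g, h, i, j}; each meets A ∖ {j}, so x IS a limit point.
Collecting: A' = {f, h, i, j}.


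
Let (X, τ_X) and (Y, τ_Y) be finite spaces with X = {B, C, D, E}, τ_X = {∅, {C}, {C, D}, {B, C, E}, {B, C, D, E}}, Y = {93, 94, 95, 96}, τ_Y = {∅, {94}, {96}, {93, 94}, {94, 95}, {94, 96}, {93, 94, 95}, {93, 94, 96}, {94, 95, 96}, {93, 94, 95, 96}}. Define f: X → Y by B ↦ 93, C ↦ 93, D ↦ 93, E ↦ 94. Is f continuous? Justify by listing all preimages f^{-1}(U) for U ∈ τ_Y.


f is NOT continuous.

Compute f^{-1}(U) for each U ∈ τ_Y:
  U = ∅: f^{-1}(U) = ∅ ∈ τ_X ✓.
  U = {94}: f^{-1}(U) = {E} ∉ τ_X ✗.
  U = {96}: f^{-1}(U) = ∅ ∈ τ_X ✓.
  U = {93, 94}: f^{-1}(U) = {B, C, D, E} ∈ τ_X ✓.
  U = {94, 95}: f^{-1}(U) = {E} ∉ τ_X ✗.
  U = {94, 96}: f^{-1}(U) = {E} ∉ τ_X ✗.
  U = {93, 94, 95}: f^{-1}(U) = {B, C, D, E} ∈ τ_X ✓.
  U = {93, 94, 96}: f^{-1}(U) = {B, C, D, E} ∈ τ_X ✓.
  U = {94, 95, 96}: f^{-1}(U) = {E} ∉ τ_X ✗.
  U = {93, 94, 95, 96}: f^{-1}(U) = {B, C, D, E} ∈ τ_X ✓.
Found U = {94} with f^{-1}(U) = {E} not in τ_X. Therefore f is NOT continuous.


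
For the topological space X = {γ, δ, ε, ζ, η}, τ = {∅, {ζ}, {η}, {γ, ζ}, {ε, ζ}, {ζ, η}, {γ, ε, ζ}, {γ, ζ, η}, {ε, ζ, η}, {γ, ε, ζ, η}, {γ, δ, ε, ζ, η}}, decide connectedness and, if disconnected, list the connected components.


(X, τ) is connected.

Find clopen sets (U ∈ τ with X ∖ U ∈ τ):
  U = ∅, X ∖ U = {γ, δ, ε, ζ, η} — both open, so U is clopen.
  U = {γ, δ, ε, ζ, η}, X ∖ U = ∅ — both open, so U is clopen.
Only trivial clopens (∅ and X) exist, so (X, τ) is connected.
Compute connected components by grouping points that agree on all clopens:
  component: {γ, δ, ε, ζ, η}


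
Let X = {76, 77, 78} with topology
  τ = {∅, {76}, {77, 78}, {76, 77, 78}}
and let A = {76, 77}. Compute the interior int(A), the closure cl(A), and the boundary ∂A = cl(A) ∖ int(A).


int(A) = {76}, cl(A) = {76, 77, 78}, ∂A = {77, 78}.

Closed sets in (X, τ) are complements of opens:
  closed(X, τ) = {∅, {76}, {77, 78}, {76, 77, 78}}.
int(A) = ⋃ {U ∈ τ : U ⊆ A}. Opens contained in A: ∅, {76}.
Taking the union of these: int(A) = {76}.
cl(A) = ⋂ {C closed : A ⊆ C}. Closed sets containing A: {76, 77, 78}.
Intersecting these: cl(A) = {76, 77, 78}.
∂A = cl(A) ∖ int(A) = {76, 77, 78} ∖ {76} = {77, 78}.


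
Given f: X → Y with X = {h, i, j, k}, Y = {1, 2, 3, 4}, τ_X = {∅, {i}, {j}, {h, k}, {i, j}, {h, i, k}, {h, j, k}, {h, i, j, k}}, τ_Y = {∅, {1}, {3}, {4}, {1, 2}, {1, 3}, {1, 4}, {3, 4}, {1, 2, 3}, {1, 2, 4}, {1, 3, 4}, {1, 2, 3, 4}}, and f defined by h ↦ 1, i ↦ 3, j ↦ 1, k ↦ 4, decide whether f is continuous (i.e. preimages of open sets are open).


f is NOT continuous.

Compute f^{-1}(U) for each U ∈ τ_Y:
  U = ∅: f^{-1}(U) = ∅ ∈ τ_X ✓.
  U = {1}: f^{-1}(U) = {h, j} ∉ τ_X ✗.
  U = {3}: f^{-1}(U) = {i} ∈ τ_X ✓.
  U = {4}: f^{-1}(U) = {k} ∉ τ_X ✗.
  U = {1, 2}: f^{-1}(U) = {h, j} ∉ τ_X ✗.
  U = {1, 3}: f^{-1}(U) = {h, i, j} ∉ τ_X ✗.
  U = {1, 4}: f^{-1}(U) = {h, j, k} ∈ τ_X ✓.
  U = {3, 4}: f^{-1}(U) = {i, k} ∉ τ_X ✗.
  U = {1, 2, 3}: f^{-1}(U) = {h, i, j} ∉ τ_X ✗.
  U = {1, 2, 4}: f^{-1}(U) = {h, j, k} ∈ τ_X ✓.
  U = {1, 3, 4}: f^{-1}(U) = {h, i, j, k} ∈ τ_X ✓.
  U = {1, 2, 3, 4}: f^{-1}(U) = {h, i, j, k} ∈ τ_X ✓.
Found U = {1} with f^{-1}(U) = {h, j} not in τ_X. Therefore f is NOT continuous.


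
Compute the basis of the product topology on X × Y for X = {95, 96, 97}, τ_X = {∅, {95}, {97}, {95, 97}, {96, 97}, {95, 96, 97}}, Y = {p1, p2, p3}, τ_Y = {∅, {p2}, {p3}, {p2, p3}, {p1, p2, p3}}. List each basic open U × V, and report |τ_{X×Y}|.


Basis B = {∅ × ∅, {95} × {p2}, {95} × {p3}, {97} × {p2}, {97} × {p3}, {95} × {p2, p3}, {95, 97} × {p2}, {95, 97} × {p3}, {96, 97} × {p2}, {96, 97} × {p3}, {97} × {p2, p3}, {95} × {p1, p2, p3}, {95, 96, 97} × {p2}, {95, 96, 97} × {p3}, {97} × {p1, p2, p3}, {95, 97} × {p2, p3}, {96, 97} × {p2, p3}, {95, 97} × {p1, p2, p3}, {95, 96, 97} × {p2, p3}, {96, 97} × {p1, p2, p3}, {95, 96, 97} × {p1, p2, p3}}; |τ_{X×Y}| = 70.

Enumerate products U × V with U ∈ τ_X, V ∈ τ_Y (deduplicated):
  ∅ × ∅ = {} (∅)
  {95} × {p2} = {(95,p2)}
  {95} × {p3} = {(95,p3)}
  {97} × {p2} = {(97,p2)}
  {97} × {p3} = {(97,p3)}
  {95} × {p2, p3} = {(95,p2), (95,p3)}
  {95, 97} × {p2} = {(95,p2), (97,p2)}
  {95, 97} × {p3} = {(95,p3), (97,p3)}
  {96, 97} × {p2} = {(96,p2), (97,p2)}
  {96, 97} × {p3} = {(96,p3), (97,p3)}
  {97} × {p2, p3} = {(97,p2), (97,p3)}
  {95} × {p1, p2, p3} = {(95,p1), (95,p2), (95,p3)}
  {95, 96, 97} × {p2} = {(95,p2), (96,p2), (97,p2)}
  {95, 96, 97} × {p3} = {(95,p3), (96,p3), (97,p3)}
  {97} × {p1, p2, p3} = {(97,p1), (97,p2), (97,p3)}
  {95, 97} × {p2, p3} = {(95,p2), (95,p3), (97,p2), (97,p3)}
  {96, 97} × {p2, p3} = {(96,p2), (96,p3), (97,p2), (97,p3)}
  {95, 97} × {p1, p2, p3} = {(95,p1), (95,p2), (95,p3), (97,p1), (97,p2), (97,p3)}
  {95, 96, 97} × {p2, p3} = {(95,p2), (95,p3), (96,p2), (96,p3), (97,p2), (97,p3)}
  {96, 97} × {p1, p2, p3} = {(96,p1), (96,p2), (96,p3), (97,p1), (97,p2), (97,p3)}
  {95, 96, 97} × {p1, p2, p3} = {(95,p1), (95,p2), (95,p3), (96,p1), (96,p2), (96,p3), (97,p1), (97,p2), (97,p3)}
These 21 distinct sets form the basis B.
Close under arbitrary unions to get τ_{X×Y}; counting gives |τ_{X×Y}| = 70.


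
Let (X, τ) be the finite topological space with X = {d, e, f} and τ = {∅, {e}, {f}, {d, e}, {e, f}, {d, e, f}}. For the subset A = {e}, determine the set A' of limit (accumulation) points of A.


A' = {d}

For each x ∈ X, list the open sets U ∈ τ with x ∈ U, then check whether U ∩ (A ∖ {x}) ≠ ∅ for every such U.
  x = d: opens ∋ x are {d, e}, {d, e, f}; each meets A ∖ {d}, so x IS a limit point.
  x = e: open {e} ∋ x has {e} ∩ (A ∖ {e}) = ∅, so x is NOT a limit point.
  x = f: open {f} ∋ x has {f} ∩ (A ∖ {f}) = ∅, so x is NOT a limit point.
Collecting: A' = {d}.


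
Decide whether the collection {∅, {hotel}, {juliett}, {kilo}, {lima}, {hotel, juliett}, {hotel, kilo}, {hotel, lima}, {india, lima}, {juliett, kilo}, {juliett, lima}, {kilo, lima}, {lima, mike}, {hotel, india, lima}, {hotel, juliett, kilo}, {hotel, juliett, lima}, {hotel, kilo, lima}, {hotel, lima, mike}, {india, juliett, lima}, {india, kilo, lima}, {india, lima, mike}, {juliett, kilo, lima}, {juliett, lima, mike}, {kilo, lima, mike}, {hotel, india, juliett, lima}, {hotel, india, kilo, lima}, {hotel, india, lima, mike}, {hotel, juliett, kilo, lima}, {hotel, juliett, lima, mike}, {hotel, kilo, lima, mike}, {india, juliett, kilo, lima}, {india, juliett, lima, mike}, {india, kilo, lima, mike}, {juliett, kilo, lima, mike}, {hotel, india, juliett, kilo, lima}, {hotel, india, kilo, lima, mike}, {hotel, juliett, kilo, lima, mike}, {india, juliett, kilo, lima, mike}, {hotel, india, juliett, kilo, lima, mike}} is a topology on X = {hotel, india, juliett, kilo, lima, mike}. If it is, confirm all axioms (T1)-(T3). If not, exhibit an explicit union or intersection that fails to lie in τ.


τ is NOT a topology on X.

Axiom (T1): ∅ ∈ τ? Yes; X ∈ τ? Yes.
Axiom (T2/T3): check pairwise unions and intersections of members of τ.
Counterexample for (T2): {hotel} ∪ {india, juliett, lima, mike} = {hotel, india, juliett, lima, mike} ∉ τ. Therefore τ is NOT a topology.


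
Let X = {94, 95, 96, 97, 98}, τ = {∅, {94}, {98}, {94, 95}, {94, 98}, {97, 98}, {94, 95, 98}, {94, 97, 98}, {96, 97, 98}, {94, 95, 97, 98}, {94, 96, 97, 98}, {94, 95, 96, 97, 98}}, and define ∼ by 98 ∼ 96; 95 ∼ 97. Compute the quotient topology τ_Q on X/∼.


X/∼ = {[94], [95=97], [96=98]}; |τ_Q| = 3.

Equivalence classes: [94], [95=97], [96=98].
Quotient map π: X → X/∼ sends 94 ↦ [94], 95 ↦ [95=97], 96 ↦ [96=98], 97 ↦ [95=97], 98 ↦ [96=98].
For each subset V ⊆ X/∼, compute π^{-1}(V) ⊆ X and check whether π^{-1}(V) ∈ τ. V is open in τ_Q iff π^{-1}(V) ∈ τ.
  V = {}: π^{-1}(V) = ∅ ∈ τ ✓.
  V = {[94]}: π^{-1}(V) = {94} ∈ τ ✓.
  V = {[95=97]}: π^{-1}(V) = {95, 97} ∉ τ ✗.
  V = {[94], [95=97]}: π^{-1}(V) = {94, 95, 97} ∉ τ ✗.
  V = {[96=98]}: π^{-1}(V) = {96, 98} ∉ τ ✗.
  V = {[94], [96=98]}: π^{-1}(V) = {94, 96, 98} ∉ τ ✗.
  V = {[95=97], [96=98]}: π^{-1}(V) = {95, 96, 97, 98} ∉ τ ✗.
  V = {[94], [95=97], [96=98]}: π^{-1}(V) = {94, 95, 96, 97, 98} ∈ τ ✓.
Open sets in the quotient: τ_Q = {{}, {[94]}, {[94], [95=97], [96=98]}} (3 elements).


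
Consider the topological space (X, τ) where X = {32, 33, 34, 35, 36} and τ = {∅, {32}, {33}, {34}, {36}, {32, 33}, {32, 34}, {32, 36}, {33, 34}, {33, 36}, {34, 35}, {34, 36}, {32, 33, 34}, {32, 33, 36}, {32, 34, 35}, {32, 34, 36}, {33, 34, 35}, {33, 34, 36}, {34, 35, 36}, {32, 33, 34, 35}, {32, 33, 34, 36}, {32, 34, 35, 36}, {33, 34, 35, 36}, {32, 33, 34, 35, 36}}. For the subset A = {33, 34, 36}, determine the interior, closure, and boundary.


int(A) = {33, 34, 36}, cl(A) = {33, 34, 35, 36}, ∂A = {35}.

Closed sets in (X, τ) are complements of opens:
  closed(X, τ) = {∅, {32}, {33}, {35}, {36}, {32, 33}, {32, 35}, {32, 36}, {33, 35}, {33, 36}, {34, 35}, {35, 36}, {32, 33, 35}, {32, 33, 36}, {32, 34, 35}, {32, 35, 36}, {33, 34, 35}, {33, 35, 36}, {34, 35, 36}, {32, 33, 34, 35}, {32, 33, 35, 36}, {32, 34, 35, 36}, {33, 34, 35, 36}, {32, 33, 34, 35, 36}}.
int(A) = ⋃ {U ∈ τ : U ⊆ A}. Opens contained in A: ∅, {33}, {34}, {36}, {33, 34}, {33, 36}, {34, 36}, {33, 34, 36}.
Taking the union of these: int(A) = {33, 34, 36}.
cl(A) = ⋂ {C closed : A ⊆ C}. Closed sets containing A: {33, 34, 35, 36}, {32, 33, 34, 35, 36}.
Intersecting these: cl(A) = {33, 34, 35, 36}.
∂A = cl(A) ∖ int(A) = {33, 34, 35, 36} ∖ {33, 34, 36} = {35}.


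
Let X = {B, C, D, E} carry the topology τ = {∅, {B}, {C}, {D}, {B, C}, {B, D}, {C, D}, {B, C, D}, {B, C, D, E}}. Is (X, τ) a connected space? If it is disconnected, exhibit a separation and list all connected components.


(X, τ) is connected.

Find clopen sets (U ∈ τ with X ∖ U ∈ τ):
  U = ∅, X ∖ U = {B, C, D, E} — both open, so U is clopen.
  U = {B, C, D, E}, X ∖ U = ∅ — both open, so U is clopen.
Only trivial clopens (∅ and X) exist, so (X, τ) is connected.
Compute connected components by grouping points that agree on all clopens:
  component: {B, C, D, E}


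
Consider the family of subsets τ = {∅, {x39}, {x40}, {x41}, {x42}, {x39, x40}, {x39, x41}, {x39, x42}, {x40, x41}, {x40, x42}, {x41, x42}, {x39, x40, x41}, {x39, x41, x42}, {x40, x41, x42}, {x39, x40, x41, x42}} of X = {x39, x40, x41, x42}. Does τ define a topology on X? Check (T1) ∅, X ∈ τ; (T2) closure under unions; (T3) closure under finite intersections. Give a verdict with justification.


τ is NOT a topology on X.

Axiom (T1): ∅ ∈ τ? Yes; X ∈ τ? Yes.
Axiom (T2/T3): check pairwise unions and intersections of members of τ.
Counterexample for (T2): {x39} ∪ {x40, x42} = {x39, x40, x42} ∉ τ. Therefore τ is NOT a topology.


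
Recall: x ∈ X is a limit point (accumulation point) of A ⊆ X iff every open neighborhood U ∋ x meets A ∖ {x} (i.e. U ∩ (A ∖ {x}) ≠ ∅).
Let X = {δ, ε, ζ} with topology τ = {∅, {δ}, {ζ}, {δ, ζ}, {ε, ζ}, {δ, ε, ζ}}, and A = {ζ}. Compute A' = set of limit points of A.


A' = {ε}

For each x ∈ X, list the open sets U ∈ τ with x ∈ U, then check whether U ∩ (A ∖ {x}) ≠ ∅ for every such U.
  x = δ: open {δ} ∋ x has {δ} ∩ (A ∖ {δ}) = ∅, so x is NOT a limit point.
  x = ε: opens ∋ x are {ε, ζ}, {δ, ε, ζ}; each meets A ∖ {ε}, so x IS a limit point.
  x = ζ: open {ζ} ∋ x has {ζ} ∩ (A ∖ {ζ}) = ∅, so x is NOT a limit point.
Collecting: A' = {ε}.


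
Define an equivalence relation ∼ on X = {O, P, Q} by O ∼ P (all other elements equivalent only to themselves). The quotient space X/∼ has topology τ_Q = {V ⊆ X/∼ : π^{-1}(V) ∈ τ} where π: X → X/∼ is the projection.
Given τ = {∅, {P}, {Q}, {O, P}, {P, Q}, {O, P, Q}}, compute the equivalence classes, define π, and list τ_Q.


X/∼ = {[O=P], [Q]}; |τ_Q| = 4.

Equivalence classes: [O=P], [Q].
Quotient map π: X → X/∼ sends O ↦ [O=P], P ↦ [O=P], Q ↦ [Q].
For each subset V ⊆ X/∼, compute π^{-1}(V) ⊆ X and check whether π^{-1}(V) ∈ τ. V is open in τ_Q iff π^{-1}(V) ∈ τ.
  V = {}: π^{-1}(V) = ∅ ∈ τ ✓.
  V = {[O=P]}: π^{-1}(V) = {O, P} ∈ τ ✓.
  V = {[Q]}: π^{-1}(V) = {Q} ∈ τ ✓.
  V = {[O=P], [Q]}: π^{-1}(V) = {O, P, Q} ∈ τ ✓.
Open sets in the quotient: τ_Q = {{}, {[O=P]}, {[Q]}, {[O=P], [Q]}} (4 elements).


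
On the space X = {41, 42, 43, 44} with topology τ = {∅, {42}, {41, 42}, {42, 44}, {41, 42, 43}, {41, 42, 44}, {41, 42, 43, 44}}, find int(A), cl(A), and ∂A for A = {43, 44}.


int(A) = ∅, cl(A) = {43, 44}, ∂A = {43, 44}.

Closed sets in (X, τ) are complements of opens:
  closed(X, τ) = {∅, {43}, {44}, {41, 43}, {43, 44}, {41, 43, 44}, {41, 42, 43, 44}}.
int(A) = ⋃ {U ∈ τ : U ⊆ A}. Opens contained in A: ∅.
Taking the union of these: int(A) = ∅.
cl(A) = ⋂ {C closed : A ⊆ C}. Closed sets containing A: {43, 44}, {41, 43, 44}, {41, 42, 43, 44}.
Intersecting these: cl(A) = {43, 44}.
∂A = cl(A) ∖ int(A) = {43, 44} ∖ ∅ = {43, 44}.


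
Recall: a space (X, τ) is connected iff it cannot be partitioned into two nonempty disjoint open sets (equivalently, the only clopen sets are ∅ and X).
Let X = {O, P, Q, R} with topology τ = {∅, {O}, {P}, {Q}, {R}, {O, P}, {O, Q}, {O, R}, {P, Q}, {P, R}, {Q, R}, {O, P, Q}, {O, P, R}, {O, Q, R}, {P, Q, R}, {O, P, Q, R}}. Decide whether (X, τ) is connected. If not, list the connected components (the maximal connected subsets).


(X, τ) is disconnected; components = [{O}, {P}, {Q}, {R}].

Find clopen sets (U ∈ τ with X ∖ U ∈ τ):
  U = ∅, X ∖ U = {O, P, Q, R} — both open, so U is clopen.
  U = {O}, X ∖ U = {P, Q, R} — both open, so U is clopen.
  U = {P}, X ∖ U = {O, Q, R} — both open, so U is clopen.
  U = {Q}, X ∖ U = {O, P, R} — both open, so U is clopen.
  U = {R}, X ∖ U = {O, P, Q} — both open, so U is clopen.
  U = {O, P}, X ∖ U = {Q, R} — both open, so U is clopen.
  U = {O, Q}, X ∖ U = {P, R} — both open, so U is clopen.
  U = {O, R}, X ∖ U = {P, Q} — both open, so U is clopen.
  U = {P, Q}, X ∖ U = {O, R} — both open, so U is clopen.
  U = {P, R}, X ∖ U = {O, Q} — both open, so U is clopen.
  U = {Q, R}, X ∖ U = {O, P} — both open, so U is clopen.
  U = {O, P, Q}, X ∖ U = {R} — both open, so U is clopen.
  U = {O, P, R}, X ∖ U = {Q} — both open, so U is clopen.
  U = {O, Q, R}, X ∖ U = {P} — both open, so U is clopen.
  U = {P, Q, R}, X ∖ U = {O} — both open, so U is clopen.
  U = {O, P, Q, R}, X ∖ U = ∅ — both open, so U is clopen.
Nontrivial clopen(s) exist: e.g. {P, Q, R}. So (X, τ) is disconnected.
Compute connected components by grouping points that agree on all clopens:
  component: {O}
  component: {P}
  component: {Q}
  component: {R}


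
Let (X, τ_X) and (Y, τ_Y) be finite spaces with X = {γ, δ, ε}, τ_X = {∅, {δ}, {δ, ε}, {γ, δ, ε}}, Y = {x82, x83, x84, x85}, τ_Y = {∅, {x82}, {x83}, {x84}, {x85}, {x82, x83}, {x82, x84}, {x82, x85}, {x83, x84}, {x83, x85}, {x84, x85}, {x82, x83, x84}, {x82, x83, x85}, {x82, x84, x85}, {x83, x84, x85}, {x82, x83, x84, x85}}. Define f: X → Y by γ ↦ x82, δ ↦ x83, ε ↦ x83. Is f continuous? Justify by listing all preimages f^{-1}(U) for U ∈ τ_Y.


f is NOT continuous.

Compute f^{-1}(U) for each U ∈ τ_Y:
  U = ∅: f^{-1}(U) = ∅ ∈ τ_X ✓.
  U = {x82}: f^{-1}(U) = {γ} ∉ τ_X ✗.
  U = {x83}: f^{-1}(U) = {δ, ε} ∈ τ_X ✓.
  U = {x84}: f^{-1}(U) = ∅ ∈ τ_X ✓.
  U = {x85}: f^{-1}(U) = ∅ ∈ τ_X ✓.
  U = {x82, x83}: f^{-1}(U) = {γ, δ, ε} ∈ τ_X ✓.
  U = {x82, x84}: f^{-1}(U) = {γ} ∉ τ_X ✗.
  U = {x82, x85}: f^{-1}(U) = {γ} ∉ τ_X ✗.
  U = {x83, x84}: f^{-1}(U) = {δ, ε} ∈ τ_X ✓.
  U = {x83, x85}: f^{-1}(U) = {δ, ε} ∈ τ_X ✓.
  U = {x84, x85}: f^{-1}(U) = ∅ ∈ τ_X ✓.
  U = {x82, x83, x84}: f^{-1}(U) = {γ, δ, ε} ∈ τ_X ✓.
  U = {x82, x83, x85}: f^{-1}(U) = {γ, δ, ε} ∈ τ_X ✓.
  U = {x82, x84, x85}: f^{-1}(U) = {γ} ∉ τ_X ✗.
  U = {x83, x84, x85}: f^{-1}(U) = {δ, ε} ∈ τ_X ✓.
  U = {x82, x83, x84, x85}: f^{-1}(U) = {γ, δ, ε} ∈ τ_X ✓.
Found U = {x82} with f^{-1}(U) = {γ} not in τ_X. Therefore f is NOT continuous.


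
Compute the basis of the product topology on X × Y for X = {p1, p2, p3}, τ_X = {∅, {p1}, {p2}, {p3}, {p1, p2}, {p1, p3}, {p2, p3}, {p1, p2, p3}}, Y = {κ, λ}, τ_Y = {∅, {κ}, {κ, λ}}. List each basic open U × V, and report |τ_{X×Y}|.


Basis B = {∅ × ∅, {p1} × {κ}, {p2} × {κ}, {p3} × {κ}, {p1} × {κ, λ}, {p1, p2} × {κ}, {p1, p3} × {κ}, {p2} × {κ, λ}, {p2, p3} × {κ}, {p3} × {κ, λ}, {p1, p2, p3} × {κ}, {p1, p2} × {κ, λ}, {p1, p3} × {κ, λ}, {p2, p3} × {κ, λ}, {p1, p2, p3} × {κ, λ}}; |τ_{X×Y}| = 27.

Enumerate products U × V with U ∈ τ_X, V ∈ τ_Y (deduplicated):
  ∅ × ∅ = {} (∅)
  {p1} × {κ} = {(p1,κ)}
  {p2} × {κ} = {(p2,κ)}
  {p3} × {κ} = {(p3,κ)}
  {p1} × {κ, λ} = {(p1,κ), (p1,λ)}
  {p1, p2} × {κ} = {(p1,κ), (p2,κ)}
  {p1, p3} × {κ} = {(p1,κ), (p3,κ)}
  {p2} × {κ, λ} = {(p2,κ), (p2,λ)}
  {p2, p3} × {κ} = {(p2,κ), (p3,κ)}
  {p3} × {κ, λ} = {(p3,κ), (p3,λ)}
  {p1, p2, p3} × {κ} = {(p1,κ), (p2,κ), (p3,κ)}
  {p1, p2} × {κ, λ} = {(p1,κ), (p1,λ), (p2,κ), (p2,λ)}
  {p1, p3} × {κ, λ} = {(p1,κ), (p1,λ), (p3,κ), (p3,λ)}
  {p2, p3} × {κ, λ} = {(p2,κ), (p2,λ), (p3,κ), (p3,λ)}
  {p1, p2, p3} × {κ, λ} = {(p1,κ), (p1,λ), (p2,κ), (p2,λ), (p3,κ), (p3,λ)}
These 15 distinct sets form the basis B.
Close under arbitrary unions to get τ_{X×Y}; counting gives |τ_{X×Y}| = 27.


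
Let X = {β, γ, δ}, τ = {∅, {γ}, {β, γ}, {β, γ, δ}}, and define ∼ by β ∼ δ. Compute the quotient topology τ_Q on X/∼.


X/∼ = {[β=δ], [γ]}; |τ_Q| = 3.

Equivalence classes: [β=δ], [γ].
Quotient map π: X → X/∼ sends β ↦ [β=δ], γ ↦ [γ], δ ↦ [β=δ].
For each subset V ⊆ X/∼, compute π^{-1}(V) ⊆ X and check whether π^{-1}(V) ∈ τ. V is open in τ_Q iff π^{-1}(V) ∈ τ.
  V = {}: π^{-1}(V) = ∅ ∈ τ ✓.
  V = {[β=δ]}: π^{-1}(V) = {β, δ} ∉ τ ✗.
  V = {[γ]}: π^{-1}(V) = {γ} ∈ τ ✓.
  V = {[β=δ], [γ]}: π^{-1}(V) = {β, γ, δ} ∈ τ ✓.
Open sets in the quotient: τ_Q = {{}, {[γ]}, {[β=δ], [γ]}} (3 elements).


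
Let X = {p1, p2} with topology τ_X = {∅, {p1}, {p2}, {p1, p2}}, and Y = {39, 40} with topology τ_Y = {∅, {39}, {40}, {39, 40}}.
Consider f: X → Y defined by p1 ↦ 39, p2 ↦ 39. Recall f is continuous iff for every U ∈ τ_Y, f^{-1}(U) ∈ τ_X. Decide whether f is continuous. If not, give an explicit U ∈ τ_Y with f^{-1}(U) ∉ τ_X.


f IS continuous.

Compute f^{-1}(U) for each U ∈ τ_Y:
  U = ∅: f^{-1}(U) = ∅ ∈ τ_X ✓.
  U = {39}: f^{-1}(U) = {p1, p2} ∈ τ_X ✓.
  U = {40}: f^{-1}(U) = ∅ ∈ τ_X ✓.
  U = {39, 40}: f^{-1}(U) = {p1, p2} ∈ τ_X ✓.
Every preimage lies in τ_X, so f IS continuous.


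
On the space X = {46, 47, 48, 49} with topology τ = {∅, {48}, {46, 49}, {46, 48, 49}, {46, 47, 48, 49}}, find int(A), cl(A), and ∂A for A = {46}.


int(A) = ∅, cl(A) = {46, 47, 49}, ∂A = {46, 47, 49}.

Closed sets in (X, τ) are complements of opens:
  closed(X, τ) = {∅, {47}, {47, 48}, {46, 47, 49}, {46, 47, 48, 49}}.
int(A) = ⋃ {U ∈ τ : U ⊆ A}. Opens contained in A: ∅.
Taking the union of these: int(A) = ∅.
cl(A) = ⋂ {C closed : A ⊆ C}. Closed sets containing A: {46, 47, 49}, {46, 47, 48, 49}.
Intersecting these: cl(A) = {46, 47, 49}.
∂A = cl(A) ∖ int(A) = {46, 47, 49} ∖ ∅ = {46, 47, 49}.


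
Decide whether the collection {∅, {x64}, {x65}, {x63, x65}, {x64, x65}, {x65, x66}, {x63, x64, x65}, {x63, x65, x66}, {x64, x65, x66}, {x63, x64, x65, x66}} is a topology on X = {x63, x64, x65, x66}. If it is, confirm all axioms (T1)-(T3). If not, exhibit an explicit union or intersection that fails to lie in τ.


τ IS a topology on X.

Axiom (T1): ∅ ∈ τ? Yes; X ∈ τ? Yes.
Axiom (T2/T3): check pairwise unions and intersections of members of τ.
All pairwise intersections and unions checked — each lies in τ. Therefore τ satisfies (T1), (T2), (T3): it IS a topology on X.


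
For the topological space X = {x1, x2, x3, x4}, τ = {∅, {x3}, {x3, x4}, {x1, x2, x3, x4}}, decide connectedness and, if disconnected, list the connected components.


(X, τ) is connected.

Find clopen sets (U ∈ τ with X ∖ U ∈ τ):
  U = ∅, X ∖ U = {x1, x2, x3, x4} — both open, so U is clopen.
  U = {x1, x2, x3, x4}, X ∖ U = ∅ — both open, so U is clopen.
Only trivial clopens (∅ and X) exist, so (X, τ) is connected.
Compute connected components by grouping points that agree on all clopens:
  component: {x1, x2, x3, x4}


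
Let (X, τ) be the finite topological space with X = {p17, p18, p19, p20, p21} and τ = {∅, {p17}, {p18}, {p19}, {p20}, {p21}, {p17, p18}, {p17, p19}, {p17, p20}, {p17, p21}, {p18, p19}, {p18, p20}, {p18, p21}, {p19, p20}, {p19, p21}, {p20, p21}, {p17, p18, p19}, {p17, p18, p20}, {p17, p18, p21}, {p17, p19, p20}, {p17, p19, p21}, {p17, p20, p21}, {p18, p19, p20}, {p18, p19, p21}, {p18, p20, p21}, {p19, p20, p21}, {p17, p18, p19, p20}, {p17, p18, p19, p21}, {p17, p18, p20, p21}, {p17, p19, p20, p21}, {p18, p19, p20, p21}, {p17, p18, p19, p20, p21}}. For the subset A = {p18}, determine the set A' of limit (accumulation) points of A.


A' = ∅

For each x ∈ X, list the open sets U ∈ τ with x ∈ U, then check whether U ∩ (A ∖ {x}) ≠ ∅ for every such U.
  x = p17: open {p17} ∋ x has {p17} ∩ (A ∖ {p17}) = ∅, so x is NOT a limit point.
  x = p18: open {p18} ∋ x has {p18} ∩ (A ∖ {p18}) = ∅, so x is NOT a limit point.
  x = p19: open {p19} ∋ x has {p19} ∩ (A ∖ {p19}) = ∅, so x is NOT a limit point.
  x = p20: open {p20} ∋ x has {p20} ∩ (A ∖ {p20}) = ∅, so x is NOT a limit point.
  x = p21: open {p21} ∋ x has {p21} ∩ (A ∖ {p21}) = ∅, so x is NOT a limit point.
Collecting: A' = ∅.


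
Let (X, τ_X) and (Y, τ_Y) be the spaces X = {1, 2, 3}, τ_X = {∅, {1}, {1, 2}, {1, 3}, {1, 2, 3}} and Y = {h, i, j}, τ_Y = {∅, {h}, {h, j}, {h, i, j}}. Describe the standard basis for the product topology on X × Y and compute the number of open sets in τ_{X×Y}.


Basis B = {∅ × ∅, {1} × {h}, {1} × {h, j}, {1, 2} × {h}, {1, 3} × {h}, {1} × {h, i, j}, {1, 2, 3} × {h}, {1, 2} × {h, j}, {1, 3} × {h, j}, {1, 2} × {h, i, j}, {1, 3} × {h, i, j}, {1, 2, 3} × {h, j}, {1, 2, 3} × {h, i, j}}; |τ_{X×Y}| = 30.

Enumerate products U × V with U ∈ τ_X, V ∈ τ_Y (deduplicated):
  ∅ × ∅ = {} (∅)
  {1} × {h} = {(1,h)}
  {1} × {h, j} = {(1,h), (1,j)}
  {1, 2} × {h} = {(1,h), (2,h)}
  {1, 3} × {h} = {(1,h), (3,h)}
  {1} × {h, i, j} = {(1,h), (1,i), (1,j)}
  {1, 2, 3} × {h} = {(1,h), (2,h), (3,h)}
  {1, 2} × {h, j} = {(1,h), (1,j), (2,h), (2,j)}
  {1, 3} × {h, j} = {(1,h), (1,j), (3,h), (3,j)}
  {1, 2} × {h, i, j} = {(1,h), (1,i), (1,j), (2,h), (2,i), (2,j)}
  {1, 3} × {h, i, j} = {(1,h), (1,i), (1,j), (3,h), (3,i), (3,j)}
  {1, 2, 3} × {h, j} = {(1,h), (1,j), (2,h), (2,j), (3,h), (3,j)}
  {1, 2, 3} × {h, i, j} = {(1,h), (1,i), (1,j), (2,h), (2,i), (2,j), (3,h), (3,i), (3,j)}
These 13 distinct sets form the basis B.
Close under arbitrary unions to get τ_{X×Y}; counting gives |τ_{X×Y}| = 30.


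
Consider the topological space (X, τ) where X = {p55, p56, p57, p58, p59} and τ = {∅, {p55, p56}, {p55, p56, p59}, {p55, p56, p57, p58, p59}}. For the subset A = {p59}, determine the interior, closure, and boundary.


int(A) = ∅, cl(A) = {p57, p58, p59}, ∂A = {p57, p58, p59}.

Closed sets in (X, τ) are complements of opens:
  closed(X, τ) = {∅, {p57, p58}, {p57, p58, p59}, {p55, p56, p57, p58, p59}}.
int(A) = ⋃ {U ∈ τ : U ⊆ A}. Opens contained in A: ∅.
Taking the union of these: int(A) = ∅.
cl(A) = ⋂ {C closed : A ⊆ C}. Closed sets containing A: {p57, p58, p59}, {p55, p56, p57, p58, p59}.
Intersecting these: cl(A) = {p57, p58, p59}.
∂A = cl(A) ∖ int(A) = {p57, p58, p59} ∖ ∅ = {p57, p58, p59}.


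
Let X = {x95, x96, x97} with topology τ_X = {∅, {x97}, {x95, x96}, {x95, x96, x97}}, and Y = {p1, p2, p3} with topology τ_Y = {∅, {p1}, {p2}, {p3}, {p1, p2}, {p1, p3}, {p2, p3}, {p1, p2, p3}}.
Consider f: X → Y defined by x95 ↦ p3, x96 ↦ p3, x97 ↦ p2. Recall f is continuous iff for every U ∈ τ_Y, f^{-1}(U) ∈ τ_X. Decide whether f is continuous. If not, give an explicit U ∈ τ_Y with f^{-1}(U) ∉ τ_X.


f IS continuous.

Compute f^{-1}(U) for each U ∈ τ_Y:
  U = ∅: f^{-1}(U) = ∅ ∈ τ_X ✓.
  U = {p1}: f^{-1}(U) = ∅ ∈ τ_X ✓.
  U = {p2}: f^{-1}(U) = {x97} ∈ τ_X ✓.
  U = {p3}: f^{-1}(U) = {x95, x96} ∈ τ_X ✓.
  U = {p1, p2}: f^{-1}(U) = {x97} ∈ τ_X ✓.
  U = {p1, p3}: f^{-1}(U) = {x95, x96} ∈ τ_X ✓.
  U = {p2, p3}: f^{-1}(U) = {x95, x96, x97} ∈ τ_X ✓.
  U = {p1, p2, p3}: f^{-1}(U) = {x95, x96, x97} ∈ τ_X ✓.
Every preimage lies in τ_X, so f IS continuous.


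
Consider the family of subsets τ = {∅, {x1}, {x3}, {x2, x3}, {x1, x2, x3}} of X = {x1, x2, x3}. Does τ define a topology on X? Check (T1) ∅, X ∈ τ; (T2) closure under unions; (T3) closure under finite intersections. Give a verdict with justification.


τ is NOT a topology on X.

Axiom (T1): ∅ ∈ τ? Yes; X ∈ τ? Yes.
Axiom (T2/T3): check pairwise unions and intersections of members of τ.
Counterexample for (T2): {x1} ∪ {x3} = {x1, x3} ∉ τ. Therefore τ is NOT a topology.


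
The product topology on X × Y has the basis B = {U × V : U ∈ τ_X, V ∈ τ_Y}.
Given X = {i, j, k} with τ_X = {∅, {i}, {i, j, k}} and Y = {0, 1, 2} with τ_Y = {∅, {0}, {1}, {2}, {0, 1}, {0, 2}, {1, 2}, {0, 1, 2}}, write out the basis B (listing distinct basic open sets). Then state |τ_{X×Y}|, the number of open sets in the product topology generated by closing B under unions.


Basis B = {∅ × ∅, {i} × {0}, {i} × {1}, {i} × {2}, {i} × {0, 1}, {i} × {0, 2}, {i} × {1, 2}, {i} × {0, 1, 2}, {i, j, k} × {0}, {i, j, k} × {1}, {i, j, k} × {2}, {i, j, k} × {0, 1}, {i, j, k} × {0, 2}, {i, j, k} × {1, 2}, {i, j, k} × {0, 1, 2}}; |τ_{X×Y}| = 27.

Enumerate products U × V with U ∈ τ_X, V ∈ τ_Y (deduplicated):
  ∅ × ∅ = {} (∅)
  {i} × {0} = {(i,0)}
  {i} × {1} = {(i,1)}
  {i} × {2} = {(i,2)}
  {i} × {0, 1} = {(i,0), (i,1)}
  {i} × {0, 2} = {(i,0), (i,2)}
  {i} × {1, 2} = {(i,1), (i,2)}
  {i} × {0, 1, 2} = {(i,0), (i,1), (i,2)}
  {i, j, k} × {0} = {(i,0), (j,0), (k,0)}
  {i, j, k} × {1} = {(i,1), (j,1), (k,1)}
  {i, j, k} × {2} = {(i,2), (j,2), (k,2)}
  {i, j, k} × {0, 1} = {(i,0), (i,1), (j,0), (j,1), (k,0), (k,1)}
  {i, j, k} × {0, 2} = {(i,0), (i,2), (j,0), (j,2), (k,0), (k,2)}
  {i, j, k} × {1, 2} = {(i,1), (i,2), (j,1), (j,2), (k,1), (k,2)}
  {i, j, k} × {0, 1, 2} = {(i,0), (i,1), (i,2), (j,0), (j,1), (j,2), (k,0), (k,1), (k,2)}
These 15 distinct sets form the basis B.
Close under arbitrary unions to get τ_{X×Y}; counting gives |τ_{X×Y}| = 27.


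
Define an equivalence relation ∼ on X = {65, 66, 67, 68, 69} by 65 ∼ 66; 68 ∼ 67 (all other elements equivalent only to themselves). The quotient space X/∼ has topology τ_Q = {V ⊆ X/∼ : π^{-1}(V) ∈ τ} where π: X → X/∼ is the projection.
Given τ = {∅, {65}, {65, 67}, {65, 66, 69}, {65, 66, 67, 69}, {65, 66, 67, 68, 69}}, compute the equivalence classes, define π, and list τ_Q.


X/∼ = {[65=66], [67=68], [69]}; |τ_Q| = 3.

Equivalence classes: [65=66], [67=68], [69].
Quotient map π: X → X/∼ sends 65 ↦ [65=66], 66 ↦ [65=66], 67 ↦ [67=68], 68 ↦ [67=68], 69 ↦ [69].
For each subset V ⊆ X/∼, compute π^{-1}(V) ⊆ X and check whether π^{-1}(V) ∈ τ. V is open in τ_Q iff π^{-1}(V) ∈ τ.
  V = {}: π^{-1}(V) = ∅ ∈ τ ✓.
  V = {[65=66]}: π^{-1}(V) = {65, 66} ∉ τ ✗.
  V = {[67=68]}: π^{-1}(V) = {67, 68} ∉ τ ✗.
  V = {[65=66], [67=68]}: π^{-1}(V) = {65, 66, 67, 68} ∉ τ ✗.
  V = {[69]}: π^{-1}(V) = {69} ∉ τ ✗.
  V = {[65=66], [69]}: π^{-1}(V) = {65, 66, 69} ∈ τ ✓.
  V = {[67=68], [69]}: π^{-1}(V) = {67, 68, 69} ∉ τ ✗.
  V = {[65=66], [67=68], [69]}: π^{-1}(V) = {65, 66, 67, 68, 69} ∈ τ ✓.
Open sets in the quotient: τ_Q = {{}, {[65=66], [69]}, {[65=66], [67=68], [69]}} (3 elements).


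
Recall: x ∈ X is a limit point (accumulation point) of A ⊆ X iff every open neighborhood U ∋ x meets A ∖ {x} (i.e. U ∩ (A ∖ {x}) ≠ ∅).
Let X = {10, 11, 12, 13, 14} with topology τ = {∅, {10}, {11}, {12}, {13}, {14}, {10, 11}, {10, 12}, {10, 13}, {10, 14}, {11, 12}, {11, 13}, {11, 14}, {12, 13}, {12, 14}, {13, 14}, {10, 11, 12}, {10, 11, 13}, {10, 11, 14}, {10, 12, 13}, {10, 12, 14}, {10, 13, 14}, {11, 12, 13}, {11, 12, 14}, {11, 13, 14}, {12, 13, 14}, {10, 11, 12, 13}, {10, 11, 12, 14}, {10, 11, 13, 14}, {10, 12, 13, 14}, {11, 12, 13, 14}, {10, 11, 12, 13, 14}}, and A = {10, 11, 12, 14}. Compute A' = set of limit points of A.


A' = ∅

For each x ∈ X, list the open sets U ∈ τ with x ∈ U, then check whether U ∩ (A ∖ {x}) ≠ ∅ for every such U.
  x = 10: open {10} ∋ x has {10} ∩ (A ∖ {10}) = ∅, so x is NOT a limit point.
  x = 11: open {11} ∋ x has {11} ∩ (A ∖ {11}) = ∅, so x is NOT a limit point.
  x = 12: open {12} ∋ x has {12} ∩ (A ∖ {12}) = ∅, so x is NOT a limit point.
  x = 13: open {13} ∋ x has {13} ∩ (A ∖ {13}) = ∅, so x is NOT a limit point.
  x = 14: open {14} ∋ x has {14} ∩ (A ∖ {14}) = ∅, so x is NOT a limit point.
Collecting: A' = ∅.


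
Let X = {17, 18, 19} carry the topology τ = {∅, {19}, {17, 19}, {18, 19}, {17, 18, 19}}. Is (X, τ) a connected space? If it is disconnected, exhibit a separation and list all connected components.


(X, τ) is connected.

Find clopen sets (U ∈ τ with X ∖ U ∈ τ):
  U = ∅, X ∖ U = {17, 18, 19} — both open, so U is clopen.
  U = {17, 18, 19}, X ∖ U = ∅ — both open, so U is clopen.
Only trivial clopens (∅ and X) exist, so (X, τ) is connected.
Compute connected components by grouping points that agree on all clopens:
  component: {17, 18, 19}


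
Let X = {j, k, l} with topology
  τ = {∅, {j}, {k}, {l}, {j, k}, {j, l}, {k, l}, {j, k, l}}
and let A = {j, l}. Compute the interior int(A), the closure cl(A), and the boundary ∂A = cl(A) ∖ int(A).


int(A) = {j, l}, cl(A) = {j, l}, ∂A = ∅.

Closed sets in (X, τ) are complements of opens:
  closed(X, τ) = {∅, {j}, {k}, {l}, {j, k}, {j, l}, {k, l}, {j, k, l}}.
int(A) = ⋃ {U ∈ τ : U ⊆ A}. Opens contained in A: ∅, {j}, {l}, {j, l}.
Taking the union of these: int(A) = {j, l}.
cl(A) = ⋂ {C closed : A ⊆ C}. Closed sets containing A: {j, l}, {j, k, l}.
Intersecting these: cl(A) = {j, l}.
∂A = cl(A) ∖ int(A) = {j, l} ∖ {j, l} = ∅.


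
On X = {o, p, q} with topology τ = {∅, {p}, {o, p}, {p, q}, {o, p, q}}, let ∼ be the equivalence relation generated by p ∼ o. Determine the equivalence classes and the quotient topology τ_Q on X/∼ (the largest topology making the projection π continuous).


X/∼ = {[o=p], [q]}; |τ_Q| = 3.

Equivalence classes: [o=p], [q].
Quotient map π: X → X/∼ sends o ↦ [o=p], p ↦ [o=p], q ↦ [q].
For each subset V ⊆ X/∼, compute π^{-1}(V) ⊆ X and check whether π^{-1}(V) ∈ τ. V is open in τ_Q iff π^{-1}(V) ∈ τ.
  V = {}: π^{-1}(V) = ∅ ∈ τ ✓.
  V = {[o=p]}: π^{-1}(V) = {o, p} ∈ τ ✓.
  V = {[q]}: π^{-1}(V) = {q} ∉ τ ✗.
  V = {[o=p], [q]}: π^{-1}(V) = {o, p, q} ∈ τ ✓.
Open sets in the quotient: τ_Q = {{}, {[o=p]}, {[o=p], [q]}} (3 elements).


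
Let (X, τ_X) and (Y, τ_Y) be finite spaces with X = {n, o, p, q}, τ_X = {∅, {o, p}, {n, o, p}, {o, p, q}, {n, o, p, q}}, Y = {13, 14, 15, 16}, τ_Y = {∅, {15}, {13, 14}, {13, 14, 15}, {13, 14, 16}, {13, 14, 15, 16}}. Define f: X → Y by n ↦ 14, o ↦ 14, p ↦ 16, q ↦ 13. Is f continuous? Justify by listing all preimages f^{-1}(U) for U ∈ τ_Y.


f is NOT continuous.

Compute f^{-1}(U) for each U ∈ τ_Y:
  U = ∅: f^{-1}(U) = ∅ ∈ τ_X ✓.
  U = {15}: f^{-1}(U) = ∅ ∈ τ_X ✓.
  U = {13, 14}: f^{-1}(U) = {n, o, q} ∉ τ_X ✗.
  U = {13, 14, 15}: f^{-1}(U) = {n, o, q} ∉ τ_X ✗.
  U = {13, 14, 16}: f^{-1}(U) = {n, o, p, q} ∈ τ_X ✓.
  U = {13, 14, 15, 16}: f^{-1}(U) = {n, o, p, q} ∈ τ_X ✓.
Found U = {13, 14} with f^{-1}(U) = {n, o, q} not in τ_X. Therefore f is NOT continuous.


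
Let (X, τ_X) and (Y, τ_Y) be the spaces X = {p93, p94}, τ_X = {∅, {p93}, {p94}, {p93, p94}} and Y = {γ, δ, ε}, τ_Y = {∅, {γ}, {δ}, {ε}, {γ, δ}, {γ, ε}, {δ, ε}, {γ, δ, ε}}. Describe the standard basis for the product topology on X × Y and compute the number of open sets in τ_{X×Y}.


Basis B = {∅ × ∅, {p93} × {γ}, {p93} × {δ}, {p93} × {ε}, {p94} × {γ}, {p94} × {δ}, {p94} × {ε}, {p93} × {γ, δ}, {p93} × {γ, ε}, {p93, p94} × {γ}, {p93} × {δ, ε}, {p93, p94} × {δ}, {p93, p94} × {ε}, {p94} × {γ, δ}, {p94} × {γ, ε}, {p94} × {δ, ε}, {p93} × {γ, δ, ε}, {p94} × {γ, δ, ε}, {p93, p94} × {γ, δ}, {p93, p94} × {γ, ε}, {p93, p94} × {δ, ε}, {p93, p94} × {γ, δ, ε}}; |τ_{X×Y}| = 64.

Enumerate products U × V with U ∈ τ_X, V ∈ τ_Y (deduplicated):
  ∅ × ∅ = {} (∅)
  {p93} × {γ} = {(p93,γ)}
  {p93} × {δ} = {(p93,δ)}
  {p93} × {ε} = {(p93,ε)}
  {p94} × {γ} = {(p94,γ)}
  {p94} × {δ} = {(p94,δ)}
  {p94} × {ε} = {(p94,ε)}
  {p93} × {γ, δ} = {(p93,γ), (p93,δ)}
  {p93} × {γ, ε} = {(p93,γ), (p93,ε)}
  {p93, p94} × {γ} = {(p93,γ), (p94,γ)}
  {p93} × {δ, ε} = {(p93,δ), (p93,ε)}
  {p93, p94} × {δ} = {(p93,δ), (p94,δ)}
  {p93, p94} × {ε} = {(p93,ε), (p94,ε)}
  {p94} × {γ, δ} = {(p94,γ), (p94,δ)}
  {p94} × {γ, ε} = {(p94,γ), (p94,ε)}
  {p94} × {δ, ε} = {(p94,δ), (p94,ε)}
  {p93} × {γ, δ, ε} = {(p93,γ), (p93,δ), (p93,ε)}
  {p94} × {γ, δ, ε} = {(p94,γ), (p94,δ), (p94,ε)}
  {p93, p94} × {γ, δ} = {(p93,γ), (p93,δ), (p94,γ), (p94,δ)}
  {p93, p94} × {γ, ε} = {(p93,γ), (p93,ε), (p94,γ), (p94,ε)}
  {p93, p94} × {δ, ε} = {(p93,δ), (p93,ε), (p94,δ), (p94,ε)}
  {p93, p94} × {γ, δ, ε} = {(p93,γ), (p93,δ), (p93,ε), (p94,γ), (p94,δ), (p94,ε)}
These 22 distinct sets form the basis B.
Close under arbitrary unions to get τ_{X×Y}; counting gives |τ_{X×Y}| = 64.
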